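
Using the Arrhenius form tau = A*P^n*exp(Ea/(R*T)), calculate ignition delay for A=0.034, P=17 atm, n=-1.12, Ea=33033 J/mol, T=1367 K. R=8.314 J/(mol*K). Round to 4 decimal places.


tau = A * P^n * exp(Ea/(R*T))
P^n = 17^(-1.12) = 0.04186945
Ea/(R*T) = 33033/(8.314*1367) = 2.906494
exp(Ea/(R*T)) = 18.292559
tau = 0.034 * 0.04186945 * 18.292559 = 0.0260 ms


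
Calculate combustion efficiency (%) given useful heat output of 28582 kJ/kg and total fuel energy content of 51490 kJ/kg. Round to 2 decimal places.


Efficiency = (Q_useful / Q_fuel) * 100
Efficiency = (28582 / 51490) * 100
Efficiency = 0.5551 * 100 = 55.51%


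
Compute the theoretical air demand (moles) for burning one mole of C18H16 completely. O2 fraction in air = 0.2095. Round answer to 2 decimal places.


Balanced combustion: C18H16 + 22 O2 -> 18 CO2 + 8 H2O
O2 needed = C + H/4 = 18 + 16/4 = 22.00 moles
Air moles = O2 / 0.2095 = 22.00 / 0.2095 = 105.01 moles air


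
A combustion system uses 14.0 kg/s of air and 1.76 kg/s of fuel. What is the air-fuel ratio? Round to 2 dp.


AFR = m_air / m_fuel
AFR = 14.0 / 1.76 = 7.95


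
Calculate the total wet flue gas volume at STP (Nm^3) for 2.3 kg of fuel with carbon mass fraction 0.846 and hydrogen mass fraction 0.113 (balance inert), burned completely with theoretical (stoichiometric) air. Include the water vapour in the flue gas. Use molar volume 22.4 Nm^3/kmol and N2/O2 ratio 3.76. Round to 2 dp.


Per kg fuel: CO2 = (C/12 kmol)*22.4 = (0.846/12)*22.4 = 1.57920 Nm^3
Per kg fuel: H2O = (H/2 kmol)*22.4 = (0.113/2)*22.4 = 1.26560 Nm^3
O2 needed per kg fuel = C/12 + H/4 = 0.846/12 + 0.113/4 = 0.09875000 kmol
Per kg fuel: N2 = O2*3.76*22.4 = 0.09875000*3.76*22.4 = 8.31712 Nm^3
Total per kg = 1.57920 + 1.26560 + 8.31712 = 11.16192 Nm^3
Total = 11.16192 * 2.3 = 25.67 Nm^3


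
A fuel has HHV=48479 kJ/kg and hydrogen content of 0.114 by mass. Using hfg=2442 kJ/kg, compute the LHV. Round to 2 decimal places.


LHV = HHV - hfg * 9 * H
Water correction = 2442 * 9 * 0.114 = 2505.492 kJ/kg
LHV = 48479 - 2505.492 = 45973.51 kJ/kg


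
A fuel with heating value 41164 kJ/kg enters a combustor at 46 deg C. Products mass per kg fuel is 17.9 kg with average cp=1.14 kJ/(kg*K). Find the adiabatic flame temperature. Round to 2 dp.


T_ad = T_in + Hc / (m_p * cp)
Denominator = 17.9 * 1.14 = 20.4060
Temperature rise = 41164 / 20.4060 = 2017.25 K
T_ad = 46 + 2017.25 = 2063.25 deg C


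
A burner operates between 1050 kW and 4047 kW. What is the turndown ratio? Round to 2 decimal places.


TDR = Q_max / Q_min
TDR = 4047 / 1050 = 3.85


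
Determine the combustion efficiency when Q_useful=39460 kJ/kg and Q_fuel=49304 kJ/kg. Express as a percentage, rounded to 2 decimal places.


Efficiency = (Q_useful / Q_fuel) * 100
Efficiency = (39460 / 49304) * 100
Efficiency = 0.8003 * 100 = 80.03%


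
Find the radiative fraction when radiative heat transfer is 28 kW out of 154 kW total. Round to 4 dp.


f_rad = Q_rad / Q_total
f_rad = 28 / 154 = 0.1818


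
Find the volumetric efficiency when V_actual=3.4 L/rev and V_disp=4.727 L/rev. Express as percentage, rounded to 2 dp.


eta_v = (V_actual / V_disp) * 100
Ratio = 3.4 / 4.727 = 0.7193
eta_v = 0.7193 * 100 = 71.93%


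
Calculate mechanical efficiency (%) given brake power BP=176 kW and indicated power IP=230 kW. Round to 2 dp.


eta_mech = (BP / IP) * 100
Ratio = 176 / 230 = 0.7652
eta_mech = 0.7652 * 100 = 76.52%


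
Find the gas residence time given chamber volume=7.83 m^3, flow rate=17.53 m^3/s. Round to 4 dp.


tau = V / Q_flow
tau = 7.83 / 17.53 = 0.4467 s


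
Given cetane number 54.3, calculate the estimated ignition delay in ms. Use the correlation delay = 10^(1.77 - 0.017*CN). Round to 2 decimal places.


delay = 10^(1.77 - 0.017*CN)
Exponent = 1.77 - 0.017*54.3 = 0.8469
delay = 10^0.8469 = 7.03 ms


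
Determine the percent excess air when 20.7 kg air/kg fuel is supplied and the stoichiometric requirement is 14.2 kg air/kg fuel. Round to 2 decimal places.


Excess air = actual - stoichiometric = 20.7 - 14.2 = 6.50 kg/kg fuel
Excess air % = (excess / stoich) * 100 = (6.50 / 14.2) * 100 = 45.77%


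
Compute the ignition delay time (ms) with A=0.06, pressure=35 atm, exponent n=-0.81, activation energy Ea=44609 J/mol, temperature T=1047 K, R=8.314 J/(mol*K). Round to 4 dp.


tau = A * P^n * exp(Ea/(R*T))
P^n = 35^(-0.81) = 0.05614420
Ea/(R*T) = 44609/(8.314*1047) = 5.124669
exp(Ea/(R*T)) = 168.118418
tau = 0.06 * 0.05614420 * 168.118418 = 0.5663 ms


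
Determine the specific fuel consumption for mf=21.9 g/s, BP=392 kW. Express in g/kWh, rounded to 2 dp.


SFC = (mf / BP) * 3600
Rate = 21.9 / 392 = 0.055867 g/(s*kW)
SFC = 0.055867 * 3600 = 201.12 g/kWh


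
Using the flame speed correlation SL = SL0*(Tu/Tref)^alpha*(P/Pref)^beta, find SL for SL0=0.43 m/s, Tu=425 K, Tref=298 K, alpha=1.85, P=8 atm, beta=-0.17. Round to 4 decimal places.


SL = SL0 * (Tu/Tref)^alpha * (P/Pref)^beta
T ratio = 425/298 = 1.42617450
(T ratio)^alpha = 1.42617450^1.85 = 1.928499
(P/Pref)^beta = 8^(-0.17) = 0.702222
SL = 0.43 * 1.928499 * 0.702222 = 0.5823 m/s


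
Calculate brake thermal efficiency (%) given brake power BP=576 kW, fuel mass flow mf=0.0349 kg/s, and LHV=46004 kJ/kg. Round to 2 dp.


eta_BTE = (BP / (mf * LHV)) * 100
Denominator = 0.0349 * 46004 = 1605.5396 kW
eta_BTE = (576 / 1605.5396) * 100 = 35.88%


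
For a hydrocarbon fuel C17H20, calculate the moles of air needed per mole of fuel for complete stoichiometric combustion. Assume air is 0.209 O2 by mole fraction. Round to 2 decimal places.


Balanced combustion: C17H20 + 22 O2 -> 17 CO2 + 10 H2O
O2 needed = C + H/4 = 17 + 20/4 = 22.00 moles
Air moles = O2 / 0.209 = 22.00 / 0.209 = 105.26 moles air


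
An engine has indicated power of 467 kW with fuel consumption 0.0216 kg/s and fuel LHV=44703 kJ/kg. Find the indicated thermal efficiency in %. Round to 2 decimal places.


eta_ith = (IP / (mf * LHV)) * 100
Denominator = 0.0216 * 44703 = 965.5848 kW
eta_ith = (467 / 965.5848) * 100 = 48.36%


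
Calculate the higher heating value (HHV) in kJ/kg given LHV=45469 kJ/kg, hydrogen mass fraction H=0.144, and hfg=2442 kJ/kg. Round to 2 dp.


HHV = LHV + hfg * 9 * H
Water addition = 2442 * 9 * 0.144 = 3164.832 kJ/kg
HHV = 45469 + 3164.832 = 48633.83 kJ/kg


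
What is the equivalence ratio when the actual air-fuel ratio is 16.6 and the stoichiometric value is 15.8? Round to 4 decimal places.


phi = AFR_stoich / AFR_actual
phi = 15.8 / 16.6 = 0.9518


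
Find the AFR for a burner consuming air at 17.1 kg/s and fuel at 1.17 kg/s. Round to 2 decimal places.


AFR = m_air / m_fuel
AFR = 17.1 / 1.17 = 14.62


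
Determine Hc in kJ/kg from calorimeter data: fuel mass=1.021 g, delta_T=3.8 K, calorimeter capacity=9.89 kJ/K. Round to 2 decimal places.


Hc = C_cal * delta_T / m_fuel
Q_released = 9.89 * 3.8 = 37.5820 kJ
m_fuel = 1.021 g = 1.021/1000 kg = 0.001021 kg
Hc = 37.5820 / 0.001021 = 36809.01 kJ/kg


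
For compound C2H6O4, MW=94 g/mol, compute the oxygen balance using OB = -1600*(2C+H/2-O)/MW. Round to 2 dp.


OB = -1600 * (2C + H/2 - O) / MW
Inner = 2*2 + 6/2 - 4 = 3.00
OB = -1600 * 3.00 / 94 = -51.06%


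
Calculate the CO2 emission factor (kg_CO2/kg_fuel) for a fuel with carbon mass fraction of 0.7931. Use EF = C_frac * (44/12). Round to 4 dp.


EF = C_frac * (M_CO2 / M_C)
EF = 0.7931 * (44/12)
EF = 0.7931 * 3.666667 = 2.9080 kg_CO2/kg_fuel


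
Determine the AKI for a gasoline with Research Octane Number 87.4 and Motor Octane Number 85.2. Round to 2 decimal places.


AKI = (RON + MON) / 2
AKI = (87.4 + 85.2) / 2
AKI = 172.6 / 2 = 86.30


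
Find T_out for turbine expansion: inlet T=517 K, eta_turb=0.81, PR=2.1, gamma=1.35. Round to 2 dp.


T_out = T_in * (1 - eta * (1 - PR^(-(gamma-1)/gamma)))
Exponent = -(1.35-1)/1.35 = -0.25925926
PR^exp = 2.1^(-0.25925926) = 0.82501466
Factor = 1 - 0.81*(1 - 0.82501466) = 0.85826187
T_out = 517 * 0.85826187 = 443.72 K


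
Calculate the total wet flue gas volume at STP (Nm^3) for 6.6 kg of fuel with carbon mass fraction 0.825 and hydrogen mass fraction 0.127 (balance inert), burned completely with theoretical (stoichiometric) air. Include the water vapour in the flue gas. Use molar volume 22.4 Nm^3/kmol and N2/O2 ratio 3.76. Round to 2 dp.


Per kg fuel: CO2 = (C/12 kmol)*22.4 = (0.825/12)*22.4 = 1.54000 Nm^3
Per kg fuel: H2O = (H/2 kmol)*22.4 = (0.127/2)*22.4 = 1.42240 Nm^3
O2 needed per kg fuel = C/12 + H/4 = 0.825/12 + 0.127/4 = 0.10050000 kmol
Per kg fuel: N2 = O2*3.76*22.4 = 0.10050000*3.76*22.4 = 8.46451 Nm^3
Total per kg = 1.54000 + 1.42240 + 8.46451 = 11.42691 Nm^3
Total = 11.42691 * 6.6 = 75.42 Nm^3


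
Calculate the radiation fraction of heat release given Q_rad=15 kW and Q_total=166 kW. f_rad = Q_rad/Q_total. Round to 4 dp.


f_rad = Q_rad / Q_total
f_rad = 15 / 166 = 0.0904


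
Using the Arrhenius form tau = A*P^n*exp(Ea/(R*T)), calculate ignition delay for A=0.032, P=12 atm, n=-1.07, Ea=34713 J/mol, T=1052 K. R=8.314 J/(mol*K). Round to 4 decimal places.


tau = A * P^n * exp(Ea/(R*T))
P^n = 12^(-1.07) = 0.07002870
Ea/(R*T) = 34713/(8.314*1052) = 3.968866
exp(Ea/(R*T)) = 52.924457
tau = 0.032 * 0.07002870 * 52.924457 = 0.1186 ms


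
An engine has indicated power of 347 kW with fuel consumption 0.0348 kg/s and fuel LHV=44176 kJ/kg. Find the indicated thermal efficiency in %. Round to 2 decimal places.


eta_ith = (IP / (mf * LHV)) * 100
Denominator = 0.0348 * 44176 = 1537.3248 kW
eta_ith = (347 / 1537.3248) * 100 = 22.57%


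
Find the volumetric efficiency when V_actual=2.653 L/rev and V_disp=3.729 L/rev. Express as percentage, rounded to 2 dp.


eta_v = (V_actual / V_disp) * 100
Ratio = 2.653 / 3.729 = 0.7115
eta_v = 0.7115 * 100 = 71.15%


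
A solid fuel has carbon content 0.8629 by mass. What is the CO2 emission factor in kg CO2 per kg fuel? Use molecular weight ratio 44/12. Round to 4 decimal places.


EF = C_frac * (M_CO2 / M_C)
EF = 0.8629 * (44/12)
EF = 0.8629 * 3.666667 = 3.1640 kg_CO2/kg_fuel


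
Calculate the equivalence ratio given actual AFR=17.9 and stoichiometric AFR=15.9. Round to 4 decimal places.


phi = AFR_stoich / AFR_actual
phi = 15.9 / 17.9 = 0.8883


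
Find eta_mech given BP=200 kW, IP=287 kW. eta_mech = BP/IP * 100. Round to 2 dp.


eta_mech = (BP / IP) * 100
Ratio = 200 / 287 = 0.6969
eta_mech = 0.6969 * 100 = 69.69%


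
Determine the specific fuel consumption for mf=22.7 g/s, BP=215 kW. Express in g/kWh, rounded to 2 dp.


SFC = (mf / BP) * 3600
Rate = 22.7 / 215 = 0.105581 g/(s*kW)
SFC = 0.105581 * 3600 = 380.09 g/kWh


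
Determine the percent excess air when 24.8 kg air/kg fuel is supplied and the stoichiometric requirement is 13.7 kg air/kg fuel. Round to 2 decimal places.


Excess air = actual - stoichiometric = 24.8 - 13.7 = 11.10 kg/kg fuel
Excess air % = (excess / stoich) * 100 = (11.10 / 13.7) * 100 = 81.02%


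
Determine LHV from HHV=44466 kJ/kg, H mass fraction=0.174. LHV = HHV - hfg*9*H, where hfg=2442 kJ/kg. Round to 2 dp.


LHV = HHV - hfg * 9 * H
Water correction = 2442 * 9 * 0.174 = 3824.172 kJ/kg
LHV = 44466 - 3824.172 = 40641.83 kJ/kg


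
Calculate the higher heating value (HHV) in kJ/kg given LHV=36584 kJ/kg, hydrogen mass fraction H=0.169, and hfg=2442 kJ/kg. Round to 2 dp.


HHV = LHV + hfg * 9 * H
Water addition = 2442 * 9 * 0.169 = 3714.282 kJ/kg
HHV = 36584 + 3714.282 = 40298.28 kJ/kg


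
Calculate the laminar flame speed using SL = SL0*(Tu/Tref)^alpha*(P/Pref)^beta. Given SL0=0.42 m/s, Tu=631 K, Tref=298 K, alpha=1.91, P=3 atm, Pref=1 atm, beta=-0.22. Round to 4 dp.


SL = SL0 * (Tu/Tref)^alpha * (P/Pref)^beta
T ratio = 631/298 = 2.11744966
(T ratio)^alpha = 2.11744966^1.91 = 4.190859
(P/Pref)^beta = 3^(-0.22) = 0.785296
SL = 0.42 * 4.190859 * 0.785296 = 1.3822 m/s


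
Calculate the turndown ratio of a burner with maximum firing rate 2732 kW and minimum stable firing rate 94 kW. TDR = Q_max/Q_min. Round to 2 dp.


TDR = Q_max / Q_min
TDR = 2732 / 94 = 29.06


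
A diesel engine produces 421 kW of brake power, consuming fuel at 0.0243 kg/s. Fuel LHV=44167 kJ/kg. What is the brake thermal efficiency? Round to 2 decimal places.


eta_BTE = (BP / (mf * LHV)) * 100
Denominator = 0.0243 * 44167 = 1073.2581 kW
eta_BTE = (421 / 1073.2581) * 100 = 39.23%


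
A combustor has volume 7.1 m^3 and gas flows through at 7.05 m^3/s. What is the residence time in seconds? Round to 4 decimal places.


tau = V / Q_flow
tau = 7.1 / 7.05 = 1.0071 s


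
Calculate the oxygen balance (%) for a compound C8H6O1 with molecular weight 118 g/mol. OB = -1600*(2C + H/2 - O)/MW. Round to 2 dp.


OB = -1600 * (2C + H/2 - O) / MW
Inner = 2*8 + 6/2 - 1 = 18.00
OB = -1600 * 18.00 / 118 = -244.07%


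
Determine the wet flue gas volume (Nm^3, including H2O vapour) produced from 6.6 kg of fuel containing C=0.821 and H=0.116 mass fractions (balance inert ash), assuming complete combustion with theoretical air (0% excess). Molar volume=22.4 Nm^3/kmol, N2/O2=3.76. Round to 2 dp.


Per kg fuel: CO2 = (C/12 kmol)*22.4 = (0.821/12)*22.4 = 1.53253 Nm^3
Per kg fuel: H2O = (H/2 kmol)*22.4 = (0.116/2)*22.4 = 1.29920 Nm^3
O2 needed per kg fuel = C/12 + H/4 = 0.821/12 + 0.116/4 = 0.09741667 kmol
Per kg fuel: N2 = O2*3.76*22.4 = 0.09741667*3.76*22.4 = 8.20482 Nm^3
Total per kg = 1.53253 + 1.29920 + 8.20482 = 11.03655 Nm^3
Total = 11.03655 * 6.6 = 72.84 Nm^3


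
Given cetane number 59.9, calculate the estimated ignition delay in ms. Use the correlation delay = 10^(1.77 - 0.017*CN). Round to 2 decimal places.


delay = 10^(1.77 - 0.017*CN)
Exponent = 1.77 - 0.017*59.9 = 0.7517
delay = 10^0.7517 = 5.65 ms


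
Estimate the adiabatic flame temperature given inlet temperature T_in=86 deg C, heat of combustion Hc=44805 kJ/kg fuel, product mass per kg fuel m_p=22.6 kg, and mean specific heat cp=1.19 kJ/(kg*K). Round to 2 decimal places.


T_ad = T_in + Hc / (m_p * cp)
Denominator = 22.6 * 1.19 = 26.8940
Temperature rise = 44805 / 26.8940 = 1665.98 K
T_ad = 86 + 1665.98 = 1751.98 deg C


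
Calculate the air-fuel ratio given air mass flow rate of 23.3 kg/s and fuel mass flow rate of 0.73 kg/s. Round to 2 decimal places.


AFR = m_air / m_fuel
AFR = 23.3 / 0.73 = 31.92


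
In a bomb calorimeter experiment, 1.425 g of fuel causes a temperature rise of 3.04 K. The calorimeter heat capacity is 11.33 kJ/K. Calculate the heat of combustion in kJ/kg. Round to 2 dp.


Hc = C_cal * delta_T / m_fuel
Q_released = 11.33 * 3.04 = 34.4432 kJ
m_fuel = 1.425 g = 1.425/1000 kg = 0.001425 kg
Hc = 34.4432 / 0.001425 = 24170.67 kJ/kg


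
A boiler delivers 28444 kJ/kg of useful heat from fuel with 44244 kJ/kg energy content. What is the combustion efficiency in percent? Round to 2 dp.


Efficiency = (Q_useful / Q_fuel) * 100
Efficiency = (28444 / 44244) * 100
Efficiency = 0.6429 * 100 = 64.29%


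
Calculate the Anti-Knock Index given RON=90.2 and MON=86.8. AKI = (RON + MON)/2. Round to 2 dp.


AKI = (RON + MON) / 2
AKI = (90.2 + 86.8) / 2
AKI = 177.0 / 2 = 88.50


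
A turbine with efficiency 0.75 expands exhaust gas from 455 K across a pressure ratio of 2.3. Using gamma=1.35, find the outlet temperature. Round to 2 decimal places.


T_out = T_in * (1 - eta * (1 - PR^(-(gamma-1)/gamma)))
Exponent = -(1.35-1)/1.35 = -0.25925926
PR^exp = 2.3^(-0.25925926) = 0.80578413
Factor = 1 - 0.75*(1 - 0.80578413) = 0.85433810
T_out = 455 * 0.85433810 = 388.72 K


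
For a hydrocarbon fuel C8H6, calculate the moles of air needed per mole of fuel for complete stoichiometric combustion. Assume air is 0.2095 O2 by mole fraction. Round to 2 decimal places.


Balanced combustion: C8H6 + 9.5 O2 -> 8 CO2 + 3 H2O
O2 needed = C + H/4 = 8 + 6/4 = 9.50 moles
Air moles = O2 / 0.2095 = 9.50 / 0.2095 = 45.35 moles air


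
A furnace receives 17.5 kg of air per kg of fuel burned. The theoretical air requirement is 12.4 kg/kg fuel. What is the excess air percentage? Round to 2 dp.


Excess air = actual - stoichiometric = 17.5 - 12.4 = 5.10 kg/kg fuel
Excess air % = (excess / stoich) * 100 = (5.10 / 12.4) * 100 = 41.13%


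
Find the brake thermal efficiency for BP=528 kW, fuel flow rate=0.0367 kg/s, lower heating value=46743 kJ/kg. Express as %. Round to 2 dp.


eta_BTE = (BP / (mf * LHV)) * 100
Denominator = 0.0367 * 46743 = 1715.4681 kW
eta_BTE = (528 / 1715.4681) * 100 = 30.78%


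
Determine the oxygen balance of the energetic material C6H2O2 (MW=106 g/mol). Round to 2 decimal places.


OB = -1600 * (2C + H/2 - O) / MW
Inner = 2*6 + 2/2 - 2 = 11.00
OB = -1600 * 11.00 / 106 = -166.04%


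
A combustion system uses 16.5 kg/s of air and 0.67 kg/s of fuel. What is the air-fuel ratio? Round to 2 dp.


AFR = m_air / m_fuel
AFR = 16.5 / 0.67 = 24.63


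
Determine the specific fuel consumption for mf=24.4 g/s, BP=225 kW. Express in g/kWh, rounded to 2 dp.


SFC = (mf / BP) * 3600
Rate = 24.4 / 225 = 0.108444 g/(s*kW)
SFC = 0.108444 * 3600 = 390.40 g/kWh


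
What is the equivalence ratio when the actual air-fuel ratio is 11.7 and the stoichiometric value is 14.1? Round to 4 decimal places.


phi = AFR_stoich / AFR_actual
phi = 14.1 / 11.7 = 1.2051


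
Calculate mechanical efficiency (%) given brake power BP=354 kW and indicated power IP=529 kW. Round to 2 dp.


eta_mech = (BP / IP) * 100
Ratio = 354 / 529 = 0.6692
eta_mech = 0.6692 * 100 = 66.92%


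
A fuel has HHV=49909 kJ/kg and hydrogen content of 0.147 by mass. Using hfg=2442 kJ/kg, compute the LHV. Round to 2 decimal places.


LHV = HHV - hfg * 9 * H
Water correction = 2442 * 9 * 0.147 = 3230.766 kJ/kg
LHV = 49909 - 3230.766 = 46678.23 kJ/kg


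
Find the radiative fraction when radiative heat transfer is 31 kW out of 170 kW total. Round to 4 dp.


f_rad = Q_rad / Q_total
f_rad = 31 / 170 = 0.1824


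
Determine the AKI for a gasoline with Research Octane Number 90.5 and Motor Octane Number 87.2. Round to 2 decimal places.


AKI = (RON + MON) / 2
AKI = (90.5 + 87.2) / 2
AKI = 177.7 / 2 = 88.85


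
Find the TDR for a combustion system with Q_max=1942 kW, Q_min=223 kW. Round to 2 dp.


TDR = Q_max / Q_min
TDR = 1942 / 223 = 8.71


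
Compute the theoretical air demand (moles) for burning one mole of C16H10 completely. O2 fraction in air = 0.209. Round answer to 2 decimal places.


Balanced combustion: C16H10 + 18.5 O2 -> 16 CO2 + 5 H2O
O2 needed = C + H/4 = 16 + 10/4 = 18.50 moles
Air moles = O2 / 0.209 = 18.50 / 0.209 = 88.52 moles air


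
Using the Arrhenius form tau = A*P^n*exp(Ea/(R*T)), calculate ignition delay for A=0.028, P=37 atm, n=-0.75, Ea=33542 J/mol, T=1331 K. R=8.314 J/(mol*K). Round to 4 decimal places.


tau = A * P^n * exp(Ea/(R*T))
P^n = 37^(-0.75) = 0.06665745
Ea/(R*T) = 33542/(8.314*1331) = 3.031104
exp(Ea/(R*T)) = 20.720101
tau = 0.028 * 0.06665745 * 20.720101 = 0.0387 ms


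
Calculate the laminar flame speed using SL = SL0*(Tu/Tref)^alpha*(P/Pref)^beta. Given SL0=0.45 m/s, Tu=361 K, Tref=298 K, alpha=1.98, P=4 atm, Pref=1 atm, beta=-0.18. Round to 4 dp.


SL = SL0 * (Tu/Tref)^alpha * (P/Pref)^beta
T ratio = 361/298 = 1.21140940
(T ratio)^alpha = 1.21140940^1.98 = 1.461895
(P/Pref)^beta = 4^(-0.18) = 0.779165
SL = 0.45 * 1.461895 * 0.779165 = 0.5126 m/s


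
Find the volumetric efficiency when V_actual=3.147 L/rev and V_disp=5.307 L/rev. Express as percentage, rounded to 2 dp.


eta_v = (V_actual / V_disp) * 100
Ratio = 3.147 / 5.307 = 0.5930
eta_v = 0.5930 * 100 = 59.30%


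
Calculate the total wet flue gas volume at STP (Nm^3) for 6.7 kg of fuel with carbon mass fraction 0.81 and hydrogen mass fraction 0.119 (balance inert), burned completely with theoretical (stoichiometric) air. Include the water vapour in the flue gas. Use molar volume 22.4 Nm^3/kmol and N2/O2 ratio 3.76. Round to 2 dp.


Per kg fuel: CO2 = (C/12 kmol)*22.4 = (0.81/12)*22.4 = 1.51200 Nm^3
Per kg fuel: H2O = (H/2 kmol)*22.4 = (0.119/2)*22.4 = 1.33280 Nm^3
O2 needed per kg fuel = C/12 + H/4 = 0.81/12 + 0.119/4 = 0.09725000 kmol
Per kg fuel: N2 = O2*3.76*22.4 = 0.09725000*3.76*22.4 = 8.19078 Nm^3
Total per kg = 1.51200 + 1.33280 + 8.19078 = 11.03558 Nm^3
Total = 11.03558 * 6.7 = 73.94 Nm^3


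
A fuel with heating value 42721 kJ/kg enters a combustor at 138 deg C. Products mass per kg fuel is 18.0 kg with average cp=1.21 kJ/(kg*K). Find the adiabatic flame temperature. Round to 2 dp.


T_ad = T_in + Hc / (m_p * cp)
Denominator = 18.0 * 1.21 = 21.7800
Temperature rise = 42721 / 21.7800 = 1961.48 K
T_ad = 138 + 1961.48 = 2099.48 deg C


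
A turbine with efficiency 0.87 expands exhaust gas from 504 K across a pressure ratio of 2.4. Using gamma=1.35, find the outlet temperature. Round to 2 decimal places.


T_out = T_in * (1 - eta * (1 - PR^(-(gamma-1)/gamma)))
Exponent = -(1.35-1)/1.35 = -0.25925926
PR^exp = 2.4^(-0.25925926) = 0.79694200
Factor = 1 - 0.87*(1 - 0.79694200) = 0.82333954
T_out = 504 * 0.82333954 = 414.96 K


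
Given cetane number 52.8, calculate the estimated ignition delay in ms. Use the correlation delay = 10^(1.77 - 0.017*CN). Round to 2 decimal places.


delay = 10^(1.77 - 0.017*CN)
Exponent = 1.77 - 0.017*52.8 = 0.8724
delay = 10^0.8724 = 7.45 ms


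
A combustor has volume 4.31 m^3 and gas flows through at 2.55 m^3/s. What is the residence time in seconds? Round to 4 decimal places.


tau = V / Q_flow
tau = 4.31 / 2.55 = 1.6902 s


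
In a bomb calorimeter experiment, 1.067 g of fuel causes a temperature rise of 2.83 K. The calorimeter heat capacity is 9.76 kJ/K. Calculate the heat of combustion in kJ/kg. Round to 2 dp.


Hc = C_cal * delta_T / m_fuel
Q_released = 9.76 * 2.83 = 27.6208 kJ
m_fuel = 1.067 g = 1.067/1000 kg = 0.001067 kg
Hc = 27.6208 / 0.001067 = 25886.41 kJ/kg


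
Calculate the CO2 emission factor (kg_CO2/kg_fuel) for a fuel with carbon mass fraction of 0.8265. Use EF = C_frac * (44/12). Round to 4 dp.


EF = C_frac * (M_CO2 / M_C)
EF = 0.8265 * (44/12)
EF = 0.8265 * 3.666667 = 3.0305 kg_CO2/kg_fuel


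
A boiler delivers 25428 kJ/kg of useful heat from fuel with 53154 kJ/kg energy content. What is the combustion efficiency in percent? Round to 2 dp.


Efficiency = (Q_useful / Q_fuel) * 100
Efficiency = (25428 / 53154) * 100
Efficiency = 0.4784 * 100 = 47.84%


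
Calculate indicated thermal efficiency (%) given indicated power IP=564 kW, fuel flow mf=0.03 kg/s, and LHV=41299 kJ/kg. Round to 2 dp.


eta_ith = (IP / (mf * LHV)) * 100
Denominator = 0.03 * 41299 = 1238.9700 kW
eta_ith = (564 / 1238.9700) * 100 = 45.52%


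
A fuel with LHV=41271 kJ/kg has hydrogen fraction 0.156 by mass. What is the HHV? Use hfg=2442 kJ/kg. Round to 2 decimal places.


HHV = LHV + hfg * 9 * H
Water addition = 2442 * 9 * 0.156 = 3428.568 kJ/kg
HHV = 41271 + 3428.568 = 44699.57 kJ/kg


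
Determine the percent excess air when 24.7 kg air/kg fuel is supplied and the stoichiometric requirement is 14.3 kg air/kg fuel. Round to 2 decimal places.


Excess air = actual - stoichiometric = 24.7 - 14.3 = 10.40 kg/kg fuel
Excess air % = (excess / stoich) * 100 = (10.40 / 14.3) * 100 = 72.73%


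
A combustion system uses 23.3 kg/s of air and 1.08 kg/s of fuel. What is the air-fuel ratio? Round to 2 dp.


AFR = m_air / m_fuel
AFR = 23.3 / 1.08 = 21.57


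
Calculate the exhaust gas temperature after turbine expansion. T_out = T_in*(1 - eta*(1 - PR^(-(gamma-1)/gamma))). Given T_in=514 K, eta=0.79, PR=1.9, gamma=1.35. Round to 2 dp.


T_out = T_in * (1 - eta * (1 - PR^(-(gamma-1)/gamma)))
Exponent = -(1.35-1)/1.35 = -0.25925926
PR^exp = 1.9^(-0.25925926) = 0.84670193
Factor = 1 - 0.79*(1 - 0.84670193) = 0.87889452
T_out = 514 * 0.87889452 = 451.75 K


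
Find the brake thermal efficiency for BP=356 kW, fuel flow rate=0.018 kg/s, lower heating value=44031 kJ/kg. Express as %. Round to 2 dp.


eta_BTE = (BP / (mf * LHV)) * 100
Denominator = 0.018 * 44031 = 792.5580 kW
eta_BTE = (356 / 792.5580) * 100 = 44.92%


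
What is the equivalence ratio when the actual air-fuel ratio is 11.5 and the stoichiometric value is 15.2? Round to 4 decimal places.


phi = AFR_stoich / AFR_actual
phi = 15.2 / 11.5 = 1.3217


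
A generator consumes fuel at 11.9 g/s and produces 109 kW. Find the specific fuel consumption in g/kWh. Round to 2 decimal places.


SFC = (mf / BP) * 3600
Rate = 11.9 / 109 = 0.109174 g/(s*kW)
SFC = 0.109174 * 3600 = 393.03 g/kWh


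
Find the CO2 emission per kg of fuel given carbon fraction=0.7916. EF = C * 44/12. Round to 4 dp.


EF = C_frac * (M_CO2 / M_C)
EF = 0.7916 * (44/12)
EF = 0.7916 * 3.666667 = 2.9025 kg_CO2/kg_fuel


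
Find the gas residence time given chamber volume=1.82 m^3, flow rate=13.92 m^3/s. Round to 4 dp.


tau = V / Q_flow
tau = 1.82 / 13.92 = 0.1307 s


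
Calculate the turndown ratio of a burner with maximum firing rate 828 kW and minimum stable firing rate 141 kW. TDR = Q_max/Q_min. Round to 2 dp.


TDR = Q_max / Q_min
TDR = 828 / 141 = 5.87


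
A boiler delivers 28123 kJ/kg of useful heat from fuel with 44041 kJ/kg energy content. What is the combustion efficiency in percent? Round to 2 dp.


Efficiency = (Q_useful / Q_fuel) * 100
Efficiency = (28123 / 44041) * 100
Efficiency = 0.6386 * 100 = 63.86%


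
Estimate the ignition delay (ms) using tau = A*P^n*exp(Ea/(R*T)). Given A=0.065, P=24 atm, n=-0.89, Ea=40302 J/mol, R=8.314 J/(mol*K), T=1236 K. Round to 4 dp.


tau = A * P^n * exp(Ea/(R*T))
P^n = 24^(-0.89) = 0.05910334
Ea/(R*T) = 40302/(8.314*1236) = 3.921914
exp(Ea/(R*T)) = 50.497023
tau = 0.065 * 0.05910334 * 50.497023 = 0.1940 ms


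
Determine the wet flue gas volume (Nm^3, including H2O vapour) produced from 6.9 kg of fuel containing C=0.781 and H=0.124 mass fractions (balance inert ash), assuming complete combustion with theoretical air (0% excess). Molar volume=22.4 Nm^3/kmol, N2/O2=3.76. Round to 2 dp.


Per kg fuel: CO2 = (C/12 kmol)*22.4 = (0.781/12)*22.4 = 1.45787 Nm^3
Per kg fuel: H2O = (H/2 kmol)*22.4 = (0.124/2)*22.4 = 1.38880 Nm^3
O2 needed per kg fuel = C/12 + H/4 = 0.781/12 + 0.124/4 = 0.09608333 kmol
Per kg fuel: N2 = O2*3.76*22.4 = 0.09608333*3.76*22.4 = 8.09252 Nm^3
Total per kg = 1.45787 + 1.38880 + 8.09252 = 10.93919 Nm^3
Total = 10.93919 * 6.9 = 75.48 Nm^3


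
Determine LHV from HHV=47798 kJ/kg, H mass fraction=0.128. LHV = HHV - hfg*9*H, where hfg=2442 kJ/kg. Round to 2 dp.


LHV = HHV - hfg * 9 * H
Water correction = 2442 * 9 * 0.128 = 2813.184 kJ/kg
LHV = 47798 - 2813.184 = 44984.82 kJ/kg


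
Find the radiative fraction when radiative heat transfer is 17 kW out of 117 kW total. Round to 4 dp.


f_rad = Q_rad / Q_total
f_rad = 17 / 117 = 0.1453


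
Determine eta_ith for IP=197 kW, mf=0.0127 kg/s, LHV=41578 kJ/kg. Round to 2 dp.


eta_ith = (IP / (mf * LHV)) * 100
Denominator = 0.0127 * 41578 = 528.0406 kW
eta_ith = (197 / 528.0406) * 100 = 37.31%


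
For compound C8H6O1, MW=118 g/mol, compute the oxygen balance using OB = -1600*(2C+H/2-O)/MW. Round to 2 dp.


OB = -1600 * (2C + H/2 - O) / MW
Inner = 2*8 + 6/2 - 1 = 18.00
OB = -1600 * 18.00 / 118 = -244.07%


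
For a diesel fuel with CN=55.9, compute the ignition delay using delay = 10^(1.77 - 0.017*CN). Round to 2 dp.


delay = 10^(1.77 - 0.017*CN)
Exponent = 1.77 - 0.017*55.9 = 0.8197
delay = 10^0.8197 = 6.60 ms


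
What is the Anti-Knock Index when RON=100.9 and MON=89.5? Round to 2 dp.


AKI = (RON + MON) / 2
AKI = (100.9 + 89.5) / 2
AKI = 190.4 / 2 = 95.20


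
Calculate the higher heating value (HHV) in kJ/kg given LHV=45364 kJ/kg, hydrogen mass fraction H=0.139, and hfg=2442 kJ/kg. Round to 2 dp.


HHV = LHV + hfg * 9 * H
Water addition = 2442 * 9 * 0.139 = 3054.942 kJ/kg
HHV = 45364 + 3054.942 = 48418.94 kJ/kg


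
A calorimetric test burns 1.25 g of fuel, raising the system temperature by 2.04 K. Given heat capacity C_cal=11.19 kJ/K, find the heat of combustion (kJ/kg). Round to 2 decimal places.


Hc = C_cal * delta_T / m_fuel
Q_released = 11.19 * 2.04 = 22.8276 kJ
m_fuel = 1.25 g = 1.25/1000 kg = 0.001250 kg
Hc = 22.8276 / 0.001250 = 18262.08 kJ/kg


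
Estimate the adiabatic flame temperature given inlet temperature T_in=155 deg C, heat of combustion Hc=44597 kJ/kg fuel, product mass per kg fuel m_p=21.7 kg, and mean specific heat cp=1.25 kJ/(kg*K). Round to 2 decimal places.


T_ad = T_in + Hc / (m_p * cp)
Denominator = 21.7 * 1.25 = 27.1250
Temperature rise = 44597 / 27.1250 = 1644.13 K
T_ad = 155 + 1644.13 = 1799.13 deg C


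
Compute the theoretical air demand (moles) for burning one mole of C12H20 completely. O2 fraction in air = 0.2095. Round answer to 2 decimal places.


Balanced combustion: C12H20 + 17 O2 -> 12 CO2 + 10 H2O
O2 needed = C + H/4 = 12 + 20/4 = 17.00 moles
Air moles = O2 / 0.2095 = 17.00 / 0.2095 = 81.15 moles air


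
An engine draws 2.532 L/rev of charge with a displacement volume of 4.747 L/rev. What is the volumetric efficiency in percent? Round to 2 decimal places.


eta_v = (V_actual / V_disp) * 100
Ratio = 2.532 / 4.747 = 0.5334
eta_v = 0.5334 * 100 = 53.34%


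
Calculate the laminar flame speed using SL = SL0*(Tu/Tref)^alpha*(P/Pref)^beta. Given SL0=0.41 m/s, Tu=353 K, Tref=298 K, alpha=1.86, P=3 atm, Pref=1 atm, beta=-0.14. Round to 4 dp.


SL = SL0 * (Tu/Tref)^alpha * (P/Pref)^beta
T ratio = 353/298 = 1.18456376
(T ratio)^alpha = 1.18456376^1.86 = 1.370310
(P/Pref)^beta = 3^(-0.14) = 0.857439
SL = 0.41 * 1.370310 * 0.857439 = 0.4817 m/s


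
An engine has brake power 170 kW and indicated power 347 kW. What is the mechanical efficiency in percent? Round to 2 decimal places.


eta_mech = (BP / IP) * 100
Ratio = 170 / 347 = 0.4899
eta_mech = 0.4899 * 100 = 48.99%


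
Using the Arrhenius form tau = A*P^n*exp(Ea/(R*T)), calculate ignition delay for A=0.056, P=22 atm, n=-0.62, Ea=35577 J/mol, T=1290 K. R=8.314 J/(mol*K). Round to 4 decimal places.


tau = A * P^n * exp(Ea/(R*T))
P^n = 22^(-0.62) = 0.14712888
Ea/(R*T) = 35577/(8.314*1290) = 3.317184
exp(Ea/(R*T)) = 27.582575
tau = 0.056 * 0.14712888 * 27.582575 = 0.2273 ms


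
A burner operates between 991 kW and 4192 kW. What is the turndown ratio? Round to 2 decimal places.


TDR = Q_max / Q_min
TDR = 4192 / 991 = 4.23


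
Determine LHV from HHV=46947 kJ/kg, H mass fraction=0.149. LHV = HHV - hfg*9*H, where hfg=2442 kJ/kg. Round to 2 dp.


LHV = HHV - hfg * 9 * H
Water correction = 2442 * 9 * 0.149 = 3274.722 kJ/kg
LHV = 46947 - 3274.722 = 43672.28 kJ/kg


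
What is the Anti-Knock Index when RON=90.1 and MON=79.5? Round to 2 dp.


AKI = (RON + MON) / 2
AKI = (90.1 + 79.5) / 2
AKI = 169.6 / 2 = 84.80


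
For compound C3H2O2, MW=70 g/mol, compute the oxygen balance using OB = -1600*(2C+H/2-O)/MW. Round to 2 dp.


OB = -1600 * (2C + H/2 - O) / MW
Inner = 2*3 + 2/2 - 2 = 5.00
OB = -1600 * 5.00 / 70 = -114.29%


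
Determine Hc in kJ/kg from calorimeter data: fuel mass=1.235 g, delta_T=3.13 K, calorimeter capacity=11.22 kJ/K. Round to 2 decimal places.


Hc = C_cal * delta_T / m_fuel
Q_released = 11.22 * 3.13 = 35.1186 kJ
m_fuel = 1.235 g = 1.235/1000 kg = 0.001235 kg
Hc = 35.1186 / 0.001235 = 28436.11 kJ/kg


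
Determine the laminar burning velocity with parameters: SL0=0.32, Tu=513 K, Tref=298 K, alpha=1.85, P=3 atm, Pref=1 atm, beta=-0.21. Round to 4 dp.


SL = SL0 * (Tu/Tref)^alpha * (P/Pref)^beta
T ratio = 513/298 = 1.72147651
(T ratio)^alpha = 1.72147651^1.85 = 2.731600
(P/Pref)^beta = 3^(-0.21) = 0.793971
SL = 0.32 * 2.731600 * 0.793971 = 0.6940 m/s


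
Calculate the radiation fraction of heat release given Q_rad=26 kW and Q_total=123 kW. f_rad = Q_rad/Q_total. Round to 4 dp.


f_rad = Q_rad / Q_total
f_rad = 26 / 123 = 0.2114


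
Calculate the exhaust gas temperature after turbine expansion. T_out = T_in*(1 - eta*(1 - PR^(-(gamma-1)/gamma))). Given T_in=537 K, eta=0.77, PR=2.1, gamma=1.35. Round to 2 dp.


T_out = T_in * (1 - eta * (1 - PR^(-(gamma-1)/gamma)))
Exponent = -(1.35-1)/1.35 = -0.25925926
PR^exp = 2.1^(-0.25925926) = 0.82501466
Factor = 1 - 0.77*(1 - 0.82501466) = 0.86526129
T_out = 537 * 0.86526129 = 464.65 K


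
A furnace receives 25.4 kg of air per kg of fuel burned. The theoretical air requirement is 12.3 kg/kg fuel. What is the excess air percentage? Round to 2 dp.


Excess air = actual - stoichiometric = 25.4 - 12.3 = 13.10 kg/kg fuel
Excess air % = (excess / stoich) * 100 = (13.10 / 12.3) * 100 = 106.50%


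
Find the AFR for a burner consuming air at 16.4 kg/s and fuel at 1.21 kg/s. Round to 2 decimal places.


AFR = m_air / m_fuel
AFR = 16.4 / 1.21 = 13.55


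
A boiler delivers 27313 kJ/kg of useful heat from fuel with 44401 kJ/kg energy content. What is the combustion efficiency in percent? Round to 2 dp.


Efficiency = (Q_useful / Q_fuel) * 100
Efficiency = (27313 / 44401) * 100
Efficiency = 0.6151 * 100 = 61.51%


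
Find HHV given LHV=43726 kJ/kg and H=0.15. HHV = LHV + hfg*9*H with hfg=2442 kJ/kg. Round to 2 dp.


HHV = LHV + hfg * 9 * H
Water addition = 2442 * 9 * 0.15 = 3296.700 kJ/kg
HHV = 43726 + 3296.700 = 47022.70 kJ/kg


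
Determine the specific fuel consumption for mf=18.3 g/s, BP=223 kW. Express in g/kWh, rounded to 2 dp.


SFC = (mf / BP) * 3600
Rate = 18.3 / 223 = 0.082063 g/(s*kW)
SFC = 0.082063 * 3600 = 295.43 g/kWh


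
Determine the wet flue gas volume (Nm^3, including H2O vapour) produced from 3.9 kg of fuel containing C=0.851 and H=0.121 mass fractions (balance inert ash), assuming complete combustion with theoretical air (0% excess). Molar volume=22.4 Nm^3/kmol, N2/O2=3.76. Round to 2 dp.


Per kg fuel: CO2 = (C/12 kmol)*22.4 = (0.851/12)*22.4 = 1.58853 Nm^3
Per kg fuel: H2O = (H/2 kmol)*22.4 = (0.121/2)*22.4 = 1.35520 Nm^3
O2 needed per kg fuel = C/12 + H/4 = 0.851/12 + 0.121/4 = 0.10116667 kmol
Per kg fuel: N2 = O2*3.76*22.4 = 0.10116667*3.76*22.4 = 8.52066 Nm^3
Total per kg = 1.58853 + 1.35520 + 8.52066 = 11.46439 Nm^3
Total = 11.46439 * 3.9 = 44.71 Nm^3


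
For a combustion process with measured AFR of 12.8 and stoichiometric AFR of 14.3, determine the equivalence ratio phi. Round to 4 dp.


phi = AFR_stoich / AFR_actual
phi = 14.3 / 12.8 = 1.1172


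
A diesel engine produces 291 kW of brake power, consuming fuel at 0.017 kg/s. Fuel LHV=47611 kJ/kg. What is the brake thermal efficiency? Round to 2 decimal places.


eta_BTE = (BP / (mf * LHV)) * 100
Denominator = 0.017 * 47611 = 809.3870 kW
eta_BTE = (291 / 809.3870) * 100 = 35.95%


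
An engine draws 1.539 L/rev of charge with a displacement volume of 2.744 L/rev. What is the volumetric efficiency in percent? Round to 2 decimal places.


eta_v = (V_actual / V_disp) * 100
Ratio = 1.539 / 2.744 = 0.5609
eta_v = 0.5609 * 100 = 56.09%


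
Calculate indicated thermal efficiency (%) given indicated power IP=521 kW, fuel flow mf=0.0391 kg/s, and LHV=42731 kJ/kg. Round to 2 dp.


eta_ith = (IP / (mf * LHV)) * 100
Denominator = 0.0391 * 42731 = 1670.7821 kW
eta_ith = (521 / 1670.7821) * 100 = 31.18%


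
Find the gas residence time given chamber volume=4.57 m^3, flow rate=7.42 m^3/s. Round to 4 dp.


tau = V / Q_flow
tau = 4.57 / 7.42 = 0.6159 s


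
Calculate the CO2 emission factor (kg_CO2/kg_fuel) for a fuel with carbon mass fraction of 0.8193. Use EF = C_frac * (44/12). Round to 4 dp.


EF = C_frac * (M_CO2 / M_C)
EF = 0.8193 * (44/12)
EF = 0.8193 * 3.666667 = 3.0041 kg_CO2/kg_fuel


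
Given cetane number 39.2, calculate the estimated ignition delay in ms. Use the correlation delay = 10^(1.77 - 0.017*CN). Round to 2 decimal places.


delay = 10^(1.77 - 0.017*CN)
Exponent = 1.77 - 0.017*39.2 = 1.1036
delay = 10^1.1036 = 12.69 ms


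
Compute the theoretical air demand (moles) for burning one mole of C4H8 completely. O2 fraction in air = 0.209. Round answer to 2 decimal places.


Balanced combustion: C4H8 + 6 O2 -> 4 CO2 + 4 H2O
O2 needed = C + H/4 = 4 + 8/4 = 6.00 moles
Air moles = O2 / 0.209 = 6.00 / 0.209 = 28.71 moles air


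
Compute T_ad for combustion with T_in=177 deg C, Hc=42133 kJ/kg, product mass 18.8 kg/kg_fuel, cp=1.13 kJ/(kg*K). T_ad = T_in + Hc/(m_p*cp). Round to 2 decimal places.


T_ad = T_in + Hc / (m_p * cp)
Denominator = 18.8 * 1.13 = 21.2440
Temperature rise = 42133 / 21.2440 = 1983.29 K
T_ad = 177 + 1983.29 = 2160.29 deg C


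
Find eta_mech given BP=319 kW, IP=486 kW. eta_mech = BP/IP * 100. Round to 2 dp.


eta_mech = (BP / IP) * 100
Ratio = 319 / 486 = 0.6564
eta_mech = 0.6564 * 100 = 65.64%


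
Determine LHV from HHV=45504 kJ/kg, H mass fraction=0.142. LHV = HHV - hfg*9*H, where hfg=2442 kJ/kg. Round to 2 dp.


LHV = HHV - hfg * 9 * H
Water correction = 2442 * 9 * 0.142 = 3120.876 kJ/kg
LHV = 45504 - 3120.876 = 42383.12 kJ/kg


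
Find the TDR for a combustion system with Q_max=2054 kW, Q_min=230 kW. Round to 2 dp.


TDR = Q_max / Q_min
TDR = 2054 / 230 = 8.93


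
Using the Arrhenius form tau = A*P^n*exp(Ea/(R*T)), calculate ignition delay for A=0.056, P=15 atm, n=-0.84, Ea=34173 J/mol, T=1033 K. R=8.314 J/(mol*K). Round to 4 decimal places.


tau = A * P^n * exp(Ea/(R*T))
P^n = 15^(-0.84) = 0.10282136
Ea/(R*T) = 34173/(8.314*1033) = 3.978989
exp(Ea/(R*T)) = 53.462969
tau = 0.056 * 0.10282136 * 53.462969 = 0.3078 ms


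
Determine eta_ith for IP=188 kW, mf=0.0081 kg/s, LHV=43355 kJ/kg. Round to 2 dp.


eta_ith = (IP / (mf * LHV)) * 100
Denominator = 0.0081 * 43355 = 351.1755 kW
eta_ith = (188 / 351.1755) * 100 = 53.53%


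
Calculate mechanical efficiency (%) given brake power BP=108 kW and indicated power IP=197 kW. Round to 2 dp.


eta_mech = (BP / IP) * 100
Ratio = 108 / 197 = 0.5482
eta_mech = 0.5482 * 100 = 54.82%


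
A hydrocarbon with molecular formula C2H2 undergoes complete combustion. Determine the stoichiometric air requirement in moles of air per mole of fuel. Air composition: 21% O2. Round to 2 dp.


Balanced combustion: C2H2 + 2.5 O2 -> 2 CO2 + 1 H2O
O2 needed = C + H/4 = 2 + 2/4 = 2.50 moles
Air moles = O2 / 0.21 = 2.50 / 0.21 = 11.90 moles air


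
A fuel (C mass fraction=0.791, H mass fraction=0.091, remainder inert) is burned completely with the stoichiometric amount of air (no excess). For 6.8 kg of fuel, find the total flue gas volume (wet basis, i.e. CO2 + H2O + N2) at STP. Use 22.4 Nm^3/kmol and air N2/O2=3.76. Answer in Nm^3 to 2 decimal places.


Per kg fuel: CO2 = (C/12 kmol)*22.4 = (0.791/12)*22.4 = 1.47653 Nm^3
Per kg fuel: H2O = (H/2 kmol)*22.4 = (0.091/2)*22.4 = 1.01920 Nm^3
O2 needed per kg fuel = C/12 + H/4 = 0.791/12 + 0.091/4 = 0.08866667 kmol
Per kg fuel: N2 = O2*3.76*22.4 = 0.08866667*3.76*22.4 = 7.46786 Nm^3
Total per kg = 1.47653 + 1.01920 + 7.46786 = 9.96359 Nm^3
Total = 9.96359 * 6.8 = 67.75 Nm^3


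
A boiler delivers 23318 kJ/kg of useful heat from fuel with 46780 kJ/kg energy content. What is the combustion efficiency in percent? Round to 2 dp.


Efficiency = (Q_useful / Q_fuel) * 100
Efficiency = (23318 / 46780) * 100
Efficiency = 0.4985 * 100 = 49.85%


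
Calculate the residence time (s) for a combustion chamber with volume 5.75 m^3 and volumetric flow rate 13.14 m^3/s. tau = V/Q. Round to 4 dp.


tau = V / Q_flow
tau = 5.75 / 13.14 = 0.4376 s


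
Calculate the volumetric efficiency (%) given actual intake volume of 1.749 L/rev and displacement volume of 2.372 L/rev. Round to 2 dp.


eta_v = (V_actual / V_disp) * 100
Ratio = 1.749 / 2.372 = 0.7374
eta_v = 0.7374 * 100 = 73.74%


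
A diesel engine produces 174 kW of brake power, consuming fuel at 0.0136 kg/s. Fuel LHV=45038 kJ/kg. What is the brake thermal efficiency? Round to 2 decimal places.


eta_BTE = (BP / (mf * LHV)) * 100
Denominator = 0.0136 * 45038 = 612.5168 kW
eta_BTE = (174 / 612.5168) * 100 = 28.41%


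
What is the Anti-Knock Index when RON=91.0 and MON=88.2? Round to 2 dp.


AKI = (RON + MON) / 2
AKI = (91.0 + 88.2) / 2
AKI = 179.2 / 2 = 89.60
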